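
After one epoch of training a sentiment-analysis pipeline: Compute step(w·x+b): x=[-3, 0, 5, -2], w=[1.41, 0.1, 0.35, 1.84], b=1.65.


z = (-3)·(1.41) + (0)·(0.1) + (5)·(0.35) + (-2)·(1.84) + 1.65
  = -4.51
step(z) = 0 (z<0)

0


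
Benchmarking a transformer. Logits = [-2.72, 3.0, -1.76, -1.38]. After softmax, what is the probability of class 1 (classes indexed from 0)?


Exponentials: e^-2.72=0.0659, e^3.0=20.0855, e^-1.76=0.172, e^-1.38=0.2516
Sum = 20.575
Softmax = [0.0032, 0.9762, 0.0084, 0.0122]
p[1] = 20.0855/20.575 = 0.9762

0.9762


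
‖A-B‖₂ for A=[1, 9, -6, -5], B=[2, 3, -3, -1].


d = √((1-2)² + (9-3)² + (-6+ 3)² + (-5+ 1)²)
  = √(1 + 36 + 9 + 16)
  = √62 = 7.874

7.874


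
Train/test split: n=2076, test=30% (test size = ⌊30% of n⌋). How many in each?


Test = ⌊2076·30/100⌋ = 622
Train = 2076 - 622 = 1454

Train: 1454, Test: 622


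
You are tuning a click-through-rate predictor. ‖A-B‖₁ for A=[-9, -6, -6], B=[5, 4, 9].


d = |-9-5| + |-6-4| + |-6-9|
  = 14 + 10 + 15
  = 39

39


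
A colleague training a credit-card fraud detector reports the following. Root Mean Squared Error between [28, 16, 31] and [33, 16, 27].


MSE = 41/3 = 13.6667
RMSE = √(41/3) = 3.6968

3.6968


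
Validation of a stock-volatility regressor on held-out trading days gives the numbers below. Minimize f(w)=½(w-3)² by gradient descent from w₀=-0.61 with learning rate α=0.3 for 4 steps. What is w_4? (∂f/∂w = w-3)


step 1: grad = -0.61-3 = -3.61; w = -0.61 - 0.3·(-3.61) = 0.473
step 2: grad = 0.473-3 = -2.527; w = 0.473 - 0.3·(-2.527) = 1.2311
step 3: grad = 1.2311-3 = -1.7689; w = 1.2311 - 0.3·(-1.7689) = 1.76177
step 4: grad = 1.76177-3 = -1.23823; w = 1.76177 - 0.3·(-1.23823) = 2.133239

2.133239


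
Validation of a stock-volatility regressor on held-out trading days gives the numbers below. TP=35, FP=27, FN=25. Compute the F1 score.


Precision = 35/62 = 0.5645
Recall = 35/60 = 0.5833
F1 = 2·P·R/(P+R) = 2·TP/(2·TP+FP+FN) = 70/(70+27+25) = 70/122 = 0.5738

0.5738


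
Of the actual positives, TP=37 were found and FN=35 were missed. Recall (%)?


Recall = TP/(TP+FN)
= 37/(37+35)
= 37/72 = 51.39%

51.39%


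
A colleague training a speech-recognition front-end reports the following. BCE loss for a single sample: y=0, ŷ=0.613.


BCE = -[y·ln(p) + (1-y)·ln(1-p)]
= -0 - 1·ln(1-0.613)
= -ln(0.387) = 0.9493

0.9493


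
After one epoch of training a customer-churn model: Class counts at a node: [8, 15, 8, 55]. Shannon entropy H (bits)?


Probabilities: [8/86, 15/86, 8/86, 55/86] ≈ [0.093, 0.1744, 0.093, 0.6395]
H = -((8/86)·log₂(8/86) + (15/86)·log₂(15/86) + (8/86)·log₂(8/86) + (55/86)·log₂(55/86))
  = 1.4893 bits

1.4893 bits


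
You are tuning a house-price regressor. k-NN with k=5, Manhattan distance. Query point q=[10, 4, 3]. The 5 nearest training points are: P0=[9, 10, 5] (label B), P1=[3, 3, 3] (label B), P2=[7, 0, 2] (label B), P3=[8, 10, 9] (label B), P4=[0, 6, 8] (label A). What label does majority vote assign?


d(q,P0) = 9  (label B)
d(q,P1) = 8  (label B)
d(q,P2) = 8  (label B)
d(q,P3) = 14  (label B)
d(q,P4) = 17  (label A)
Votes: A=1, B=4
Majority → B

B


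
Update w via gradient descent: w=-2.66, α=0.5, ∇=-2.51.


w_new = w - α·∇
= -2.66 - 0.5·-2.51
= -2.66 + 1.255
= -1.405

-1.405


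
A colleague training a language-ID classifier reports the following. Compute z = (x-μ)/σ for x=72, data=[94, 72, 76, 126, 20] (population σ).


μ = 77.6, σ = 34.5346
z = (72 - 77.6)/34.5346 = -0.1622

-0.1622


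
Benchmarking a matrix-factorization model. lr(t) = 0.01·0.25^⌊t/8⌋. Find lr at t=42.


n_drops = ⌊42/8⌋ = 5
lr = 0.01·0.25^5 = 0.01·0.0009765625 = 0.000009765625

0.000009765625


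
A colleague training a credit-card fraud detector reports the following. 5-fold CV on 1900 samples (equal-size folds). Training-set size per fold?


Fold size = 1900/5 = 380
Training per fold = 1900 - 380 = 1520

1520


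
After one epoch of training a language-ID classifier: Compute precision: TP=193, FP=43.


Precision = TP/(TP+FP)
= 193/(193+43)
= 193/236 = 81.78%

81.78%


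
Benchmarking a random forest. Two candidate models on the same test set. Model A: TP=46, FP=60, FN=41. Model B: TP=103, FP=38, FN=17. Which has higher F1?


Model A: P=46/106=0.434, R=46/87=0.5287, F1=2PR/(P+R)=2TP/(2TP+FP+FN)=92/193=0.4767
Model B: P=103/141=0.7305, R=103/120=0.8583, F1=2PR/(P+R)=2TP/(2TP+FP+FN)=206/261=0.7893
0.4767 < 0.7893 → Model B

Model B


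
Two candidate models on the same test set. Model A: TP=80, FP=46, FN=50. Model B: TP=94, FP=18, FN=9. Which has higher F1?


Model A: P=80/126=0.6349, R=80/130=0.6154, F1=2PR/(P+R)=2TP/(2TP+FP+FN)=160/256=0.625
Model B: P=94/112=0.8393, R=94/103=0.9126, F1=2PR/(P+R)=2TP/(2TP+FP+FN)=188/215=0.8744
0.625 < 0.8744 → Model B

Model B


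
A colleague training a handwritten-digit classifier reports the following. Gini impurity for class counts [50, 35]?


Probabilities: [50/85, 35/85] ≈ [0.5882, 0.4118]
Σpᵢ² = (2500 + 1225)/85² = 3725/7225
Gini = 1 - Σpᵢ² = 1 - 3725/7225 = 0.4844

0.4844


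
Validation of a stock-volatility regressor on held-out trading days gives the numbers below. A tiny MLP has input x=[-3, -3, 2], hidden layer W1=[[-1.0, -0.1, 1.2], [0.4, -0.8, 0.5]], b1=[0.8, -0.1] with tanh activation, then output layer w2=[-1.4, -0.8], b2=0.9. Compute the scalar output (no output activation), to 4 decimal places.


z1[0] = (-1.0)·(-3) + (-0.1)·(-3) + (1.2)·(2) + 0.8 = 6.5
z1[1] = (0.4)·(-3) + (-0.8)·(-3) + (0.5)·(2) - 0.1 = 2.1
h = tanh(z1) = [1.0, 0.9705]
output = (-1.4)·(1.0) + (-0.8)·(0.9705) + 0.9 = -1.2764

-1.2764


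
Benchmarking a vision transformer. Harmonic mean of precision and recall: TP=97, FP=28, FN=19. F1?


Precision = 97/125 = 0.776
Recall = 97/116 = 0.8362
F1 = 2·P·R/(P+R) = 2·TP/(2·TP+FP+FN) = 194/(194+28+19) = 194/241 = 0.805

0.805


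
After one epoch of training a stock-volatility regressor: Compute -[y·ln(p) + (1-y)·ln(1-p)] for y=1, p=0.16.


BCE = -[y·ln(p) + (1-y)·ln(1-p)]
= -1·ln(0.16) - 0
= -ln(0.16) = 1.8326

1.8326


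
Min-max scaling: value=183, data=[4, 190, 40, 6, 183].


min=4, max=190
(183-4)/(190-4) = 179/186 = 0.9624

0.9624


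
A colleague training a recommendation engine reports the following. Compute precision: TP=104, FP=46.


Precision = TP/(TP+FP)
= 104/(104+46)
= 104/150 = 69.33%

69.33%


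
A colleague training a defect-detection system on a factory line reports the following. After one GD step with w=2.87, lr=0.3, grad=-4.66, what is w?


w_new = w - α·∇
= 2.87 - 0.3·-4.66
= 2.87 + 1.398
= 4.268

4.268


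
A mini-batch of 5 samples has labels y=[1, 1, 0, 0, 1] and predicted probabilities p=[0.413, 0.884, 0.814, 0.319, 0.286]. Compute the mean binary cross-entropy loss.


L[0] = -ln(0.413) = 0.8843
L[1] = -ln(0.884) = 0.1233
L[2] = -ln(1-0.814) = -ln(0.186) = 1.682
L[3] = -ln(1-0.319) = -ln(0.681) = 0.3842
L[4] = -ln(0.286) = 1.2518
mean = (0.8843 + 0.1233 + 1.682 + 0.3842 + 1.2518)/5 = 0.8651

0.8651


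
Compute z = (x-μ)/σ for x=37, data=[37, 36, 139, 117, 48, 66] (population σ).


μ = 73.8333, σ = 40.0559
z = (37 - 73.8333)/40.0559 = -0.9195

-0.9195


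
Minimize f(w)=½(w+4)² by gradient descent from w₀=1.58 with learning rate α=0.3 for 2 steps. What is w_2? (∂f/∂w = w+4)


step 1: grad = 1.58+4 = 5.58; w = 1.58 - 0.3·(5.58) = -0.094
step 2: grad = -0.094+4 = 3.906; w = -0.094 - 0.3·(3.906) = -1.2658

-1.2658


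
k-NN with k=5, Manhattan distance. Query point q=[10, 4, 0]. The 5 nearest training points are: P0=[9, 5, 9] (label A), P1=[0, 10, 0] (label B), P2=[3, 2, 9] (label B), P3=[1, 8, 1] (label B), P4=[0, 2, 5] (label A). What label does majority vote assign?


d(q,P0) = 11  (label A)
d(q,P1) = 16  (label B)
d(q,P2) = 18  (label B)
d(q,P3) = 14  (label B)
d(q,P4) = 17  (label A)
Votes: A=2, B=3
Majority → B

B


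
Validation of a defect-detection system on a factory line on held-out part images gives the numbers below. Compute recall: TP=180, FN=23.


Recall = TP/(TP+FN)
= 180/(180+23)
= 180/203 = 88.67%

88.67%


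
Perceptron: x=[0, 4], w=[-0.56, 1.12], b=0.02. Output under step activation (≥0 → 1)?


z = (0)·(-0.56) + (4)·(1.12) + 0.02
  = 4.5
step(z) = 1 (z≥0)

1


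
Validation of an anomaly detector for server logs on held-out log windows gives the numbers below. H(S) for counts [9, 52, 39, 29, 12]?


Probabilities: [9/141, 52/141, 39/141, 29/141, 12/141] ≈ [0.0638, 0.3688, 0.2766, 0.2057, 0.0851]
H = -((9/141)·log₂(9/141) + (52/141)·log₂(52/141) + (39/141)·log₂(39/141) + (29/141)·log₂(29/141) + (12/141)·log₂(12/141))
  = 2.0687 bits

2.0687 bits


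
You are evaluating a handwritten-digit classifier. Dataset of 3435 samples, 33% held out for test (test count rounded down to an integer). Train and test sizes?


Test = ⌊3435·33/100⌋ = 1133
Train = 3435 - 1133 = 2302

Train: 2302, Test: 1133


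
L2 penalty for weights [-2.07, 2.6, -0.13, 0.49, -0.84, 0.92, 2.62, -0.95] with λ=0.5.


‖w‖₂² = (-2.07)² + (2.6)² + (-0.13)² + (0.49)² + (-0.84)² + (0.92)² + (2.62)² + (-0.95)²
     = 4.2849 + 6.76 + 0.0169 + 0.2401 + 0.7056 + 0.8464 + 6.8644 + 0.9025
     = 20.6208
λ·‖w‖₂² = 0.5·20.6208 = 10.3104

10.3104


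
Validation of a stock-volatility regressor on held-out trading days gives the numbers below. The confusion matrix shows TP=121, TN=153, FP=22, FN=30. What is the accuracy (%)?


Accuracy = (TP+TN)/(TP+TN+FP+FN)
= (121+153)/(326)
= 274/326 = 84.05%

84.05%


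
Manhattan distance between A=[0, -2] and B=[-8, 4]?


d = |0+ 8| + |-2-4|
  = 8 + 6
  = 14

14


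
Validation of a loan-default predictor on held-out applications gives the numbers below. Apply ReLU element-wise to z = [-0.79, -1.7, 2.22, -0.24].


ReLU(-0.79) = max(0, -0.79) = 0.0
ReLU(-1.7) = max(0, -1.7) = 0.0
ReLU(2.22) = max(0, 2.22) = 2.22
ReLU(-0.24) = max(0, -0.24) = 0.0
result = [0.0, 0.0, 2.22, 0.0]

[0.0, 0.0, 2.22, 0.0]


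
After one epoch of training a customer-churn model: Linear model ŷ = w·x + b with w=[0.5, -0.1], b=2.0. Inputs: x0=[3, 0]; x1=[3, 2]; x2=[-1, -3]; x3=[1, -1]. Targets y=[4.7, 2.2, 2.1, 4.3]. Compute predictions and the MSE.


ŷ0 = (0.5)·(3) + (-0.1)·(0) + 2.0 = 3.5
ŷ1 = (0.5)·(3) + (-0.1)·(2) + 2.0 = 3.3
ŷ2 = (0.5)·(-1) + (-0.1)·(-3) + 2.0 = 1.8
ŷ3 = (0.5)·(1) + (-0.1)·(-1) + 2.0 = 2.6
errors² = [1.44, 1.21, 0.09, 2.89]
MSE = 5.6300/4 = 1.4075

1.4075


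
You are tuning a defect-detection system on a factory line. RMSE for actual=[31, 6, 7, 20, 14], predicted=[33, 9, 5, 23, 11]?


MSE = 35/5 = 7
RMSE = √(35/5) = 2.6458

2.6458


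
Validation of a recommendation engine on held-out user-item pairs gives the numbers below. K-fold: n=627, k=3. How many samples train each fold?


Fold size = 627/3 = 209
Training per fold = 627 - 209 = 418

418


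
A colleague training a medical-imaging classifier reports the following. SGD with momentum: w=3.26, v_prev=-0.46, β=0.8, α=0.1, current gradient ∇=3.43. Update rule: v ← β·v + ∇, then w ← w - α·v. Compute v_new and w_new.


v_new = 0.8·-0.46 + 3.43 = -0.368 + 3.43 = 3.062
w_new = 3.26 - 0.1·3.062 = 3.26 - 0.3062 = 2.9538

v_new=3.062, w_new=2.9538


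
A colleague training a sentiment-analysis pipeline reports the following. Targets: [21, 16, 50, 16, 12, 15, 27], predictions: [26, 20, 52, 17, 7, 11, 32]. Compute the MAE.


Absolute errors: |21-26|=5, |16-20|=4, |50-52|=2, |16-17|=1, |12-7|=5, |15-11|=4, |27-32|=5
Sum = 26
MAE = 26/7 = 26/7

26/7


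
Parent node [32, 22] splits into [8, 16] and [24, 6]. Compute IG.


Parent = [32, 22], H_parent = 0.9751
H_left = 0.9183 (n=24), H_right = 0.7219 (n=30)
H_children = (24/54)·0.9183 + (30/54)·0.7219 = 0.8092
IG = 0.9751 - 0.8092 = 0.1659

0.1659


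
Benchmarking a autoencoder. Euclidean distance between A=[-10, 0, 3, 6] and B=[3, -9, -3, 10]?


d = √((-10-3)² + (0+ 9)² + (3+ 3)² + (6-10)²)
  = √(169 + 81 + 36 + 16)
  = √302 = 17.3781

17.3781


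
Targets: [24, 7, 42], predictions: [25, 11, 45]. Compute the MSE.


Squared errors: (24-25)²=1, (7-11)²=16, (42-45)²=9
Sum = 26
MSE = 26/3 = 26/3

26/3


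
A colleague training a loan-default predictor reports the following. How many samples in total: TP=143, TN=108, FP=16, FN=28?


Total = TP + TN + FP + FN
= 143 + 108 + 16 + 28
= 295
(Predicted positive: 159, predicted negative: 136)

295


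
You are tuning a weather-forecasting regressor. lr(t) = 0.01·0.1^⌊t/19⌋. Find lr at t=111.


n_drops = ⌊111/19⌋ = 5
lr = 0.01·0.1^5 = 0.01·0.00001 = 0.0000001

0.0000001


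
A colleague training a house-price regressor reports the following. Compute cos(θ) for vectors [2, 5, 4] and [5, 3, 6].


A·B = 2·5 + 5·3 + 4·6 = 49
‖A‖ = √45 = 6.7082, ‖B‖ = √70 = 8.3666
cos = 49/(√45·√70) = 49/√3150 = 0.8731

0.8731


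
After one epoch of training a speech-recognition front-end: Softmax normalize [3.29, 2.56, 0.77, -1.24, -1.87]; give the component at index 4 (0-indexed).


Exponentials: e^3.29=26.8429, e^2.56=12.9358, e^0.77=2.1598, e^-1.24=0.2894, e^-1.87=0.1541
Sum = 42.382
Softmax = [0.6334, 0.3052, 0.051, 0.0068, 0.0036]
p[4] = 0.1541/42.382 = 0.0036

0.0036


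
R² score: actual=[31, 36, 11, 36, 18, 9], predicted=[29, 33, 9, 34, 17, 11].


ȳ = 23.5
SS_res = Σ(y-ŷ)² = 26
SS_tot = Σ(y-ȳ)² = 765.5
R² = 1 - SS_res/SS_tot = 1 - 0.034 = 0.966

0.966


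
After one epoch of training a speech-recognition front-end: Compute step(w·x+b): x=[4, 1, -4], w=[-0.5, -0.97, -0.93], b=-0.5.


z = (4)·(-0.5) + (1)·(-0.97) + (-4)·(-0.93) - 0.5
  = 0.25
step(z) = 1 (z≥0)

1


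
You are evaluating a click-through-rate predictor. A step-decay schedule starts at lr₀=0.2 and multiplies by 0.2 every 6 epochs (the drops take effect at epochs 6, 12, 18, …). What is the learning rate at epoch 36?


n_drops = ⌊36/6⌋ = 6
lr = 0.2·0.2^6 = 0.2·0.000064 = 0.0000128

0.0000128


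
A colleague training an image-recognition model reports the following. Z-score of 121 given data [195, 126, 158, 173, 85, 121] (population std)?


μ = 143, σ = 36.4372
z = (121 - 143)/36.4372 = -0.6038

-0.6038


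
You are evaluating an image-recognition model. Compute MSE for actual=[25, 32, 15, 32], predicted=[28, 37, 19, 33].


Squared errors: (25-28)²=9, (32-37)²=25, (15-19)²=16, (32-33)²=1
Sum = 51
MSE = 51/4 = 51/4

51/4


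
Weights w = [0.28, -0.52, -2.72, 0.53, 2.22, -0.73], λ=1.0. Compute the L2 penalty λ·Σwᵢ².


‖w‖₂² = (0.28)² + (-0.52)² + (-2.72)² + (0.53)² + (2.22)² + (-0.73)²
     = 0.0784 + 0.2704 + 7.3984 + 0.2809 + 4.9284 + 0.5329
     = 13.4894
λ·‖w‖₂² = 1.0·13.4894 = 13.4894

13.4894


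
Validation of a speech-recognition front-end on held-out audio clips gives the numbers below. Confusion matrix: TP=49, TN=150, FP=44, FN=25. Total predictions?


Total = TP + TN + FP + FN
= 49 + 150 + 44 + 25
= 268
(Predicted positive: 93, predicted negative: 175)

268


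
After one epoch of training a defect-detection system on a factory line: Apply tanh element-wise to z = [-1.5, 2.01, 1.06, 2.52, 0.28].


tanh(-1.5) = -0.9051
tanh(2.01) = 0.9647
tanh(1.06) = 0.7857
tanh(2.52) = 0.9871
tanh(0.28) = 0.2729
result = [-0.9051, 0.9647, 0.7857, 0.9871, 0.2729]

[-0.9051, 0.9647, 0.7857, 0.9871, 0.2729]


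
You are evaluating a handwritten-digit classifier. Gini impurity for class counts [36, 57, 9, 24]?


Probabilities: [36/126, 57/126, 9/126, 24/126] ≈ [0.2857, 0.4524, 0.0714, 0.1905]
Σpᵢ² = (1296 + 3249 + 81 + 576)/126² = 5202/15876
Gini = 1 - Σpᵢ² = 1 - 5202/15876 = 0.6723

0.6723


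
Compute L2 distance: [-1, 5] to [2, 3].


d = √((-1-2)² + (5-3)²)
  = √(9 + 4)
  = √13 = 3.6056

3.6056


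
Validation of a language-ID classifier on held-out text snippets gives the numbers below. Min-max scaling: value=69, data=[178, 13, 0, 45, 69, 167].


min=0, max=178
(69-0)/(178-0) = 69/178 = 0.3876

0.3876


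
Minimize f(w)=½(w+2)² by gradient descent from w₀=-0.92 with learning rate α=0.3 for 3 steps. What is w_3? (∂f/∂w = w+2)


step 1: grad = -0.92+2 = 1.08; w = -0.92 - 0.3·(1.08) = -1.244
step 2: grad = -1.244+2 = 0.756; w = -1.244 - 0.3·(0.756) = -1.4708
step 3: grad = -1.4708+2 = 0.5292; w = -1.4708 - 0.3·(0.5292) = -1.62956

-1.62956


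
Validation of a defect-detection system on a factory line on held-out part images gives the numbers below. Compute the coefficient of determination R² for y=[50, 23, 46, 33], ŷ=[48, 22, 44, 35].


ȳ = 38
SS_res = Σ(y-ŷ)² = 13
SS_tot = Σ(y-ȳ)² = 458
R² = 1 - SS_res/SS_tot = 1 - 0.0284 = 0.9716

0.9716


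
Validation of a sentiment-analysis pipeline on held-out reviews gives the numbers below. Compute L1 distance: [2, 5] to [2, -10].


d = |2-2| + |5+ 10|
  = 0 + 15
  = 15

15


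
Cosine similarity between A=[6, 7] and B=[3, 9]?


A·B = 6·3 + 7·9 = 81
‖A‖ = √85 = 9.2195, ‖B‖ = √90 = 9.4868
cos = 81/(√85·√90) = 81/√7650 = 0.9261

0.9261


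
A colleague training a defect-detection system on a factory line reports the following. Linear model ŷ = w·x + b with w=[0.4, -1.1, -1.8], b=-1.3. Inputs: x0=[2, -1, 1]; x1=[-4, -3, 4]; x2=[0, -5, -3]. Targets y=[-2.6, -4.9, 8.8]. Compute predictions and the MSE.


ŷ0 = (0.4)·(2) + (-1.1)·(-1) + (-1.8)·(1) - 1.3 = -1.2
ŷ1 = (0.4)·(-4) + (-1.1)·(-3) + (-1.8)·(4) - 1.3 = -6.8
ŷ2 = (0.4)·(0) + (-1.1)·(-5) + (-1.8)·(-3) - 1.3 = 9.6
errors² = [1.96, 3.61, 0.64]
MSE = 6.2100/3 = 2.07

2.07


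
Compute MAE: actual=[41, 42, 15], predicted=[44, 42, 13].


Absolute errors: |41-44|=3, |42-42|=0, |15-13|=2
Sum = 5
MAE = 5/3 = 5/3

5/3


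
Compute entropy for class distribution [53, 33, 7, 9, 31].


Probabilities: [53/133, 33/133, 7/133, 9/133, 31/133] ≈ [0.3985, 0.2481, 0.0526, 0.0677, 0.2331]
H = -((53/133)·log₂(53/133) + (33/133)·log₂(33/133) + (7/133)·log₂(7/133) + (9/133)·log₂(9/133) + (31/133)·log₂(31/133))
  = 2.0041 bits

2.0041 bits


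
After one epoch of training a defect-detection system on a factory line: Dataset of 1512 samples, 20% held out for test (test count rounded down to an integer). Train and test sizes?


Test = ⌊1512·20/100⌋ = 302
Train = 1512 - 302 = 1210

Train: 1210, Test: 302


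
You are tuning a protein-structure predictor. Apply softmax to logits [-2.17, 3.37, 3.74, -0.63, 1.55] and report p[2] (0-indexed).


Exponentials: e^-2.17=0.1142, e^3.37=29.0785, e^3.74=42.098, e^-0.63=0.5326, e^1.55=4.7115
Sum = 76.5348
Softmax = [0.0015, 0.3799, 0.5501, 0.007, 0.0616]
p[2] = 42.098/76.5348 = 0.5501

0.5501


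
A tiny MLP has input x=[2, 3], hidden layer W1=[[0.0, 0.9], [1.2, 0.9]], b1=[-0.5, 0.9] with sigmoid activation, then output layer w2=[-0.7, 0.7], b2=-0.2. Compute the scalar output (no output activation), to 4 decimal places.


z1[0] = (0.0)·(2) + (0.9)·(3) - 0.5 = 2.2
z1[1] = (1.2)·(2) + (0.9)·(3) + 0.9 = 6.0
h = sigmoid(z1) = [0.9002, 0.9975]
output = (-0.7)·(0.9002) + (0.7)·(0.9975) - 0.2 = -0.1319

-0.1319


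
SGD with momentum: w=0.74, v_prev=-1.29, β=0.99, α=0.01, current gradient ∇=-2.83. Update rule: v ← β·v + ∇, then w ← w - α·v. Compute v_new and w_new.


v_new = 0.99·-1.29 - 2.83 = -1.2771 - 2.83 = -4.1071
w_new = 0.74 - 0.01·-4.1071 = 0.74 + 0.041071 = 0.781071

v_new=-4.1071, w_new=0.781071


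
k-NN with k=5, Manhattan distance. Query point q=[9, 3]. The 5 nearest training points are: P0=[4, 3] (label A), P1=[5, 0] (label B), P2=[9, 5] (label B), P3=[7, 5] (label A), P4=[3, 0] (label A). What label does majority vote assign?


d(q,P0) = 5  (label A)
d(q,P1) = 7  (label B)
d(q,P2) = 2  (label B)
d(q,P3) = 4  (label A)
d(q,P4) = 9  (label A)
Votes: A=3, B=2
Majority → A

A


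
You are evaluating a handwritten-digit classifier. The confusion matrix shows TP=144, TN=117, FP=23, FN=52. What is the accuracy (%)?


Accuracy = (TP+TN)/(TP+TN+FP+FN)
= (144+117)/(336)
= 261/336 = 77.68%

77.68%


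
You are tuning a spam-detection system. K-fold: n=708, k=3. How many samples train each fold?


Fold size = 708/3 = 236
Training per fold = 708 - 236 = 472

472


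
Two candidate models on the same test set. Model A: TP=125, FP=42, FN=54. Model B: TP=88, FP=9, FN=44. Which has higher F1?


Model A: P=125/167=0.7485, R=125/179=0.6983, F1=2PR/(P+R)=2TP/(2TP+FP+FN)=250/346=0.7225
Model B: P=88/97=0.9072, R=88/132=0.6667, F1=2PR/(P+R)=2TP/(2TP+FP+FN)=176/229=0.7686
0.7225 < 0.7686 → Model B

Model B


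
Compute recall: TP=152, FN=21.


Recall = TP/(TP+FN)
= 152/(152+21)
= 152/173 = 87.86%

87.86%


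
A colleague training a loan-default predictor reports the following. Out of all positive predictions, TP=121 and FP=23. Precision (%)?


Precision = TP/(TP+FP)
= 121/(121+23)
= 121/144 = 84.03%

84.03%


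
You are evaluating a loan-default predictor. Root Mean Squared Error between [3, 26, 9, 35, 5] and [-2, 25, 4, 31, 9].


MSE = 83/5 = 16.6
RMSE = √(83/5) = 4.0743

4.0743


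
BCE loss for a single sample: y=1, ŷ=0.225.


BCE = -[y·ln(p) + (1-y)·ln(1-p)]
= -1·ln(0.225) - 0
= -ln(0.225) = 1.4917

1.4917


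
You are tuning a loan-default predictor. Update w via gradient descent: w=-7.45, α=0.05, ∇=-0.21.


w_new = w - α·∇
= -7.45 - 0.05·-0.21
= -7.45 + 0.0105
= -7.4395

-7.4395


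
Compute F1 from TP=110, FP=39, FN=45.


Precision = 110/149 = 0.7383
Recall = 110/155 = 0.7097
F1 = 2·P·R/(P+R) = 2·TP/(2·TP+FP+FN) = 220/(220+39+45) = 220/304 = 0.7237

0.7237


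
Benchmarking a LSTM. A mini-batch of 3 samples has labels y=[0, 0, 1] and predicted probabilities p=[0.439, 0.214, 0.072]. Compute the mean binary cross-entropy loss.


L[0] = -ln(1-0.439) = -ln(0.561) = 0.578
L[1] = -ln(1-0.214) = -ln(0.786) = 0.2408
L[2] = -ln(0.072) = 2.6311
mean = (0.578 + 0.2408 + 2.6311)/3 = 1.15

1.15


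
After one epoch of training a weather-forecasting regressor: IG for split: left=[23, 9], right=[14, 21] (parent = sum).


Parent = [37, 30], H_parent = 0.9921
H_left = 0.8571 (n=32), H_right = 0.971 (n=35)
H_children = (32/67)·0.8571 + (35/67)·0.971 = 0.9166
IG = 0.9921 - 0.9166 = 0.0755

0.0755


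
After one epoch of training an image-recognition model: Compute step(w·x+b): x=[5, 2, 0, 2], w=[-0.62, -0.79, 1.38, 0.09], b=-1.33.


z = (5)·(-0.62) + (2)·(-0.79) + (0)·(1.38) + (2)·(0.09) - 1.33
  = -5.83
step(z) = 0 (z<0)

0


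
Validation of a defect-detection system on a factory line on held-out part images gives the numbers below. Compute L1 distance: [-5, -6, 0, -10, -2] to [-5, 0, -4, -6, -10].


d = |-5+ 5| + |-6-0| + |0+ 4| + |-10+ 6| + |-2+ 10|
  = 0 + 6 + 4 + 4 + 8
  = 22

22


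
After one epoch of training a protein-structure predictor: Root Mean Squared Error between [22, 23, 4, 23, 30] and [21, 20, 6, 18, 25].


MSE = 64/5 = 12.8
RMSE = √(64/5) = 3.5777

3.5777


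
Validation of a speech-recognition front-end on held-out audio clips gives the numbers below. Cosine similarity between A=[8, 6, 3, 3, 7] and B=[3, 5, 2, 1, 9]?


A·B = 8·3 + 6·5 + 3·2 + 3·1 + 7·9 = 126
‖A‖ = √167 = 12.9228, ‖B‖ = √120 = 10.9545
cos = 126/(√167·√120) = 126/√20040 = 0.8901

0.8901


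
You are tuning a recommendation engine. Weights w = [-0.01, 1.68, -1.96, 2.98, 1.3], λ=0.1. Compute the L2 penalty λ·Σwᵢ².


‖w‖₂² = (-0.01)² + (1.68)² + (-1.96)² + (2.98)² + (1.3)²
     = 0.0001 + 2.8224 + 3.8416 + 8.8804 + 1.69
     = 17.2345
λ·‖w‖₂² = 0.1·17.2345 = 1.72345

1.72345


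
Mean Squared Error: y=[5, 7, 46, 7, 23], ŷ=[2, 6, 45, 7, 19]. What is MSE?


Squared errors: (5-2)²=9, (7-6)²=1, (46-45)²=1, (7-7)²=0, (23-19)²=16
Sum = 27
MSE = 27/5 = 27/5

27/5


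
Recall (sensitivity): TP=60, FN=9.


Recall = TP/(TP+FN)
= 60/(60+9)
= 60/69 = 86.96%

86.96%


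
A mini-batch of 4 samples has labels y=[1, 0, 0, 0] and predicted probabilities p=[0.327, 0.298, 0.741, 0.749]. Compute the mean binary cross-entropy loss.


L[0] = -ln(0.327) = 1.1178
L[1] = -ln(1-0.298) = -ln(0.702) = 0.3538
L[2] = -ln(1-0.741) = -ln(0.259) = 1.3509
L[3] = -ln(1-0.749) = -ln(0.251) = 1.3823
mean = (1.1178 + 0.3538 + 1.3509 + 1.3823)/4 = 1.0512

1.0512


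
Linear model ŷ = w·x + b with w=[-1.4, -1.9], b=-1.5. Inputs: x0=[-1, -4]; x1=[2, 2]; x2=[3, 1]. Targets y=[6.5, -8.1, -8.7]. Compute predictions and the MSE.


ŷ0 = (-1.4)·(-1) + (-1.9)·(-4) - 1.5 = 7.5
ŷ1 = (-1.4)·(2) + (-1.9)·(2) - 1.5 = -8.1
ŷ2 = (-1.4)·(3) + (-1.9)·(1) - 1.5 = -7.6
errors² = [1.0, 0.0, 1.21]
MSE = 2.2100/3 = 0.7367

0.7367


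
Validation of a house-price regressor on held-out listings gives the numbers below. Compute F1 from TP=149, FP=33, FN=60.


Precision = 149/182 = 0.8187
Recall = 149/209 = 0.7129
F1 = 2·P·R/(P+R) = 2·TP/(2·TP+FP+FN) = 298/(298+33+60) = 298/391 = 0.7621

0.7621


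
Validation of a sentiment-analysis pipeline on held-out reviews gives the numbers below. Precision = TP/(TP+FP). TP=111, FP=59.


Precision = TP/(TP+FP)
= 111/(111+59)
= 111/170 = 65.29%

65.29%


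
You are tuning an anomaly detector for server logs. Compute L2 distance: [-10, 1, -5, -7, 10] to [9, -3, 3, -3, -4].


d = √((-10-9)² + (1+ 3)² + (-5-3)² + (-7+ 3)² + (10+ 4)²)
  = √(361 + 16 + 64 + 16 + 196)
  = √653 = 25.5539

25.5539


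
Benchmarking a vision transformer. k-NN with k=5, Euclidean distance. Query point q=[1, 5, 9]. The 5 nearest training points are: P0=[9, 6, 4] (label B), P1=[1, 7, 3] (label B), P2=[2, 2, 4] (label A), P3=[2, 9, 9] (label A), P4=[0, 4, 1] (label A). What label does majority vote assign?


d(q,P0) = 9.4868  (label B)
d(q,P1) = 6.3246  (label B)
d(q,P2) = 5.9161  (label A)
d(q,P3) = 4.1231  (label A)
d(q,P4) = 8.124  (label A)
Votes: A=3, B=2
Majority → A

A


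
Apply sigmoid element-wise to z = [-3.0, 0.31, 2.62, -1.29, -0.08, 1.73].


σ(-3.0) = 1/(1+e^3.0) = 0.0474
σ(0.31) = 1/(1+e^-0.31) = 0.5769
σ(2.62) = 1/(1+e^-2.62) = 0.9321
σ(-1.29) = 1/(1+e^1.29) = 0.2159
σ(-0.08) = 1/(1+e^0.08) = 0.48
σ(1.73) = 1/(1+e^-1.73) = 0.8494
result = [0.0474, 0.5769, 0.9321, 0.2159, 0.48, 0.8494]

[0.0474, 0.5769, 0.9321, 0.2159, 0.48, 0.8494]


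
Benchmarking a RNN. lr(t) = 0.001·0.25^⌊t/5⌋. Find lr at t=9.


n_drops = ⌊9/5⌋ = 1
lr = 0.001·0.25^1 = 0.001·0.25 = 0.00025

0.00025


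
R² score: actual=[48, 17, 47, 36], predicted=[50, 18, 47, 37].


ȳ = 37
SS_res = Σ(y-ŷ)² = 6
SS_tot = Σ(y-ȳ)² = 622
R² = 1 - SS_res/SS_tot = 1 - 0.0096 = 0.9904

0.9904


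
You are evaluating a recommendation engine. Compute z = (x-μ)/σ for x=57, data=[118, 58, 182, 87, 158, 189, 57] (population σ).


μ = 121.2857, σ = 52.0212
z = (57 - 121.2857)/52.0212 = -1.2358

-1.2358


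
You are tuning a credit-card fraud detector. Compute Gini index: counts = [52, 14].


Probabilities: [52/66, 14/66] ≈ [0.7879, 0.2121]
Σpᵢ² = (2704 + 196)/66² = 2900/4356
Gini = 1 - Σpᵢ² = 1 - 2900/4356 = 0.3343

0.3343


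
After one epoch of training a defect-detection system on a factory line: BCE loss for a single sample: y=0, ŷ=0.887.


BCE = -[y·ln(p) + (1-y)·ln(1-p)]
= -0 - 1·ln(1-0.887)
= -ln(0.113) = 2.1804

2.1804


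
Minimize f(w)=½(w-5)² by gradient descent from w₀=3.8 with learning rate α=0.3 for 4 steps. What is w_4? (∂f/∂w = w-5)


step 1: grad = 3.8-5 = -1.2; w = 3.8 - 0.3·(-1.2) = 4.16
step 2: grad = 4.16-5 = -0.84; w = 4.16 - 0.3·(-0.84) = 4.412
step 3: grad = 4.412-5 = -0.588; w = 4.412 - 0.3·(-0.588) = 4.5884
step 4: grad = 4.5884-5 = -0.4116; w = 4.5884 - 0.3·(-0.4116) = 4.71188

4.71188


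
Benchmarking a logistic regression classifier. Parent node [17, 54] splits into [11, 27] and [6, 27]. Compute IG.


Parent = [17, 54], H_parent = 0.7941
H_left = 0.868 (n=38), H_right = 0.684 (n=33)
H_children = (38/71)·0.868 + (33/71)·0.684 = 0.7825
IG = 0.7941 - 0.7825 = 0.0116

0.0116


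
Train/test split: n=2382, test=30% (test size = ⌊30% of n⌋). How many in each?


Test = ⌊2382·30/100⌋ = 714
Train = 2382 - 714 = 1668

Train: 1668, Test: 714


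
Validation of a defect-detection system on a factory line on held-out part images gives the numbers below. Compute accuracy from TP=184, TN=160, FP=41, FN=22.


Accuracy = (TP+TN)/(TP+TN+FP+FN)
= (184+160)/(407)
= 344/407 = 84.52%

84.52%


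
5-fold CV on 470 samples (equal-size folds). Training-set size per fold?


Fold size = 470/5 = 94
Training per fold = 470 - 94 = 376

376


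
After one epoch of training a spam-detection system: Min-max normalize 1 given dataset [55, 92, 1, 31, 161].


min=1, max=161
(1-1)/(161-1) = 0/160 = 0.0

0.0


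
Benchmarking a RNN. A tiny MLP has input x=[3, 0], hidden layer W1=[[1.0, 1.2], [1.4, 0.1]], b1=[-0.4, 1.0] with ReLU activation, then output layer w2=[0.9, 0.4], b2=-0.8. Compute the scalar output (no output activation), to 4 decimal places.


z1[0] = (1.0)·(3) + (1.2)·(0) - 0.4 = 2.6
z1[1] = (1.4)·(3) + (0.1)·(0) + 1.0 = 5.2
h = ReLU(z1) = [2.6, 5.2]
output = (0.9)·(2.6) + (0.4)·(5.2) - 0.8 = 3.62

3.62


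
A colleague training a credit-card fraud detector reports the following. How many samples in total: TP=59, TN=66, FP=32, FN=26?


Total = TP + TN + FP + FN
= 59 + 66 + 32 + 26
= 183
(Predicted positive: 91, predicted negative: 92)

183


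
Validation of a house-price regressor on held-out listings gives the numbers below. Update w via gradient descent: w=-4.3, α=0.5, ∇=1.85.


w_new = w - α·∇
= -4.3 - 0.5·1.85
= -4.3 - 0.925
= -5.225

-5.225


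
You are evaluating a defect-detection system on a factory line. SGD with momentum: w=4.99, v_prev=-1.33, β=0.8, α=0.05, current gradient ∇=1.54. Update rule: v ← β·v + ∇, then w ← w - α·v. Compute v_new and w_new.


v_new = 0.8·-1.33 + 1.54 = -1.064 + 1.54 = 0.476
w_new = 4.99 - 0.05·0.476 = 4.99 - 0.0238 = 4.9662

v_new=0.476, w_new=4.9662


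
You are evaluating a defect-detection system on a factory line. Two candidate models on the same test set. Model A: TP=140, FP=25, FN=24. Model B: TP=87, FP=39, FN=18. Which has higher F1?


Model A: P=140/165=0.8485, R=140/164=0.8537, F1=2PR/(P+R)=2TP/(2TP+FP+FN)=280/329=0.8511
Model B: P=87/126=0.6905, R=87/105=0.8286, F1=2PR/(P+R)=2TP/(2TP+FP+FN)=174/231=0.7532
0.8511 > 0.7532 → Model A

Model A


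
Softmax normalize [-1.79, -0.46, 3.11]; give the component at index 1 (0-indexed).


Exponentials: e^-1.79=0.167, e^-0.46=0.6313, e^3.11=22.421
Sum = 23.2193
Softmax = [0.0072, 0.0272, 0.9656]
p[1] = 0.6313/23.2193 = 0.0272

0.0272


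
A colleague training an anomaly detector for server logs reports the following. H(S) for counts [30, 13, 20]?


Probabilities: [30/63, 13/63, 20/63] ≈ [0.4762, 0.2063, 0.3175]
H = -((30/63)·log₂(30/63) + (13/63)·log₂(13/63) + (20/63)·log₂(20/63))
  = 1.505 bits

1.505 bits


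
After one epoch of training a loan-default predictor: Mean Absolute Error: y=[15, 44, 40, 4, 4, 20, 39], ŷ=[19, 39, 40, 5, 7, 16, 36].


Absolute errors: |15-19|=4, |44-39|=5, |40-40|=0, |4-5|=1, |4-7|=3, |20-16|=4, |39-36|=3
Sum = 20
MAE = 20/7 = 20/7

20/7


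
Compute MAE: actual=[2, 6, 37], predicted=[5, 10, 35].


Absolute errors: |2-5|=3, |6-10|=4, |37-35|=2
Sum = 9
MAE = 9/3 = 3

3


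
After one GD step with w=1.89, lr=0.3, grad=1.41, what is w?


w_new = w - α·∇
= 1.89 - 0.3·1.41
= 1.89 - 0.423
= 1.467

1.467


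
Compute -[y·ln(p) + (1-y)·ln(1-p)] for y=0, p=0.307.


BCE = -[y·ln(p) + (1-y)·ln(1-p)]
= -0 - 1·ln(1-0.307)
= -ln(0.693) = 0.3667

0.3667


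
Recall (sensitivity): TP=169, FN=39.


Recall = TP/(TP+FN)
= 169/(169+39)
= 169/208 = 81.25%

81.25%


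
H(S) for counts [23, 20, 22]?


Probabilities: [23/65, 20/65, 22/65] ≈ [0.3538, 0.3077, 0.3385]
H = -((23/65)·log₂(23/65) + (20/65)·log₂(20/65) + (22/65)·log₂(22/65))
  = 1.5826 bits

1.5826 bits


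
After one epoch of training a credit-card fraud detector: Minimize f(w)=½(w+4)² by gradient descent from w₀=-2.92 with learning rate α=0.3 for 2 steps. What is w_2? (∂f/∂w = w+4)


step 1: grad = -2.92+4 = 1.08; w = -2.92 - 0.3·(1.08) = -3.244
step 2: grad = -3.244+4 = 0.756; w = -3.244 - 0.3·(0.756) = -3.4708

-3.4708


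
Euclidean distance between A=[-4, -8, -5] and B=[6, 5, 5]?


d = √((-4-6)² + (-8-5)² + (-5-5)²)
  = √(100 + 169 + 100)
  = √369 = 19.2094

19.2094


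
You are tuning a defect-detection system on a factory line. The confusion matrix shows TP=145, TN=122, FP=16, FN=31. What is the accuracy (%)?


Accuracy = (TP+TN)/(TP+TN+FP+FN)
= (145+122)/(314)
= 267/314 = 85.03%

85.03%


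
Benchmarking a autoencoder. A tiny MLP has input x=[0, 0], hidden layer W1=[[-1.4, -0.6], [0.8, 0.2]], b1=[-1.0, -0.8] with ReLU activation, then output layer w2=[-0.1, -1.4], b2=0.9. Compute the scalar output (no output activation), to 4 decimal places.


z1[0] = (-1.4)·(0) + (-0.6)·(0) - 1.0 = -1.0
z1[1] = (0.8)·(0) + (0.2)·(0) - 0.8 = -0.8
h = ReLU(z1) = [0.0, 0.0]
output = (-0.1)·(0.0) + (-1.4)·(0.0) + 0.9 = 0.9

0.9


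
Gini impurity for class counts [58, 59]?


Probabilities: [58/117, 59/117] ≈ [0.4957, 0.5043]
Σpᵢ² = (3364 + 3481)/117² = 6845/13689
Gini = 1 - Σpᵢ² = 1 - 6845/13689 = 0.5

0.5


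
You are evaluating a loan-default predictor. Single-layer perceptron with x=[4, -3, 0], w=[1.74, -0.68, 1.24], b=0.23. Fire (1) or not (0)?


z = (4)·(1.74) + (-3)·(-0.68) + (0)·(1.24) + 0.23
  = 9.23
step(z) = 1 (z≥0)

1


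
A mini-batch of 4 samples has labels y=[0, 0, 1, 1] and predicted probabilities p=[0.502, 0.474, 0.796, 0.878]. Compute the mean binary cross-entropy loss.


L[0] = -ln(1-0.502) = -ln(0.498) = 0.6972
L[1] = -ln(1-0.474) = -ln(0.526) = 0.6425
L[2] = -ln(0.796) = 0.2282
L[3] = -ln(0.878) = 0.1301
mean = (0.6972 + 0.6425 + 0.2282 + 0.1301)/4 = 0.4245

0.4245


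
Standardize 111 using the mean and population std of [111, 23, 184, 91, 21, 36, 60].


μ = 75.1429, σ = 54.5093
z = (111 - 75.1429)/54.5093 = 0.6578

0.6578


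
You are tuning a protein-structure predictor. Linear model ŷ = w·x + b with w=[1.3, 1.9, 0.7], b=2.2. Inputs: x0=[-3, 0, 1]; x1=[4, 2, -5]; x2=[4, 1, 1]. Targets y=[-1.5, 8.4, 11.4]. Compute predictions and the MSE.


ŷ0 = (1.3)·(-3) + (1.9)·(0) + (0.7)·(1) + 2.2 = -1.0
ŷ1 = (1.3)·(4) + (1.9)·(2) + (0.7)·(-5) + 2.2 = 7.7
ŷ2 = (1.3)·(4) + (1.9)·(1) + (0.7)·(1) + 2.2 = 10.0
errors² = [0.25, 0.49, 1.96]
MSE = 2.7000/3 = 0.9

0.9


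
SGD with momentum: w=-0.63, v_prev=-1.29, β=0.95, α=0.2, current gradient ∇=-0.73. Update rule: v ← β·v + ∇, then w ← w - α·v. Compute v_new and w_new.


v_new = 0.95·-1.29 - 0.73 = -1.2255 - 0.73 = -1.9555
w_new = -0.63 - 0.2·-1.9555 = -0.63 + 0.3911 = -0.2389

v_new=-1.9555, w_new=-0.2389


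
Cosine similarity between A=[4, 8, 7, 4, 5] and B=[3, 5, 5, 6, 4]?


A·B = 4·3 + 8·5 + 7·5 + 4·6 + 5·4 = 131
‖A‖ = √170 = 13.0384, ‖B‖ = √111 = 10.5357
cos = 131/(√170·√111) = 131/√18870 = 0.9536

0.9536


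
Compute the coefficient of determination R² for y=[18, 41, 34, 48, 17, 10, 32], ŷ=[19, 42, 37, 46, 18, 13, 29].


ȳ = 28.5714
SS_res = Σ(y-ŷ)² = 34
SS_tot = Σ(y-ȳ)² = 1163.71
R² = 1 - SS_res/SS_tot = 1 - 0.0292 = 0.9708

0.9708


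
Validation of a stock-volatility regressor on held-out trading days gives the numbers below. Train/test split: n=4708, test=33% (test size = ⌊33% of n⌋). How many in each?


Test = ⌊4708·33/100⌋ = 1553
Train = 4708 - 1553 = 3155

Train: 3155, Test: 1553


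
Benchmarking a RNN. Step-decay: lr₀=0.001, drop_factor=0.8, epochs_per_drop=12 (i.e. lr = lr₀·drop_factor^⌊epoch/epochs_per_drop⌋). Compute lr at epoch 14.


n_drops = ⌊14/12⌋ = 1
lr = 0.001·0.8^1 = 0.001·0.8 = 0.0008

0.0008


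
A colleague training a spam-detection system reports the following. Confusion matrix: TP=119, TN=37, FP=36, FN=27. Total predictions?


Total = TP + TN + FP + FN
= 119 + 37 + 36 + 27
= 219
(Predicted positive: 155, predicted negative: 64)

219


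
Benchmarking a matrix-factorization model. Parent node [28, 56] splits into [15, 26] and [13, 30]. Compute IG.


Parent = [28, 56], H_parent = 0.9183
H_left = 0.9474 (n=41), H_right = 0.8841 (n=43)
H_children = (41/84)·0.9474 + (43/84)·0.8841 = 0.915
IG = 0.9183 - 0.915 = 0.0033

0.0033


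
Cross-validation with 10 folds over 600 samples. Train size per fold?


Fold size = 600/10 = 60
Training per fold = 600 - 60 = 540

540


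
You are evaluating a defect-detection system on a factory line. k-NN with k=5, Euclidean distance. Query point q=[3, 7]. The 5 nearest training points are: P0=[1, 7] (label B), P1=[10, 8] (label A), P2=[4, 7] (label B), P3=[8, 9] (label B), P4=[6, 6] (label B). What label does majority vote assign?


d(q,P0) = 2.0  (label B)
d(q,P1) = 7.0711  (label A)
d(q,P2) = 1.0  (label B)
d(q,P3) = 5.3852  (label B)
d(q,P4) = 3.1623  (label B)
Votes: A=1, B=4
Majority → B

B


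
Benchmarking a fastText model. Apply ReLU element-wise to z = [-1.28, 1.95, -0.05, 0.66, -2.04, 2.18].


ReLU(-1.28) = max(0, -1.28) = 0.0
ReLU(1.95) = max(0, 1.95) = 1.95
ReLU(-0.05) = max(0, -0.05) = 0.0
ReLU(0.66) = max(0, 0.66) = 0.66
ReLU(-2.04) = max(0, -2.04) = 0.0
ReLU(2.18) = max(0, 2.18) = 2.18
result = [0.0, 1.95, 0.0, 0.66, 0.0, 2.18]

[0.0, 1.95, 0.0, 0.66, 0.0, 2.18]


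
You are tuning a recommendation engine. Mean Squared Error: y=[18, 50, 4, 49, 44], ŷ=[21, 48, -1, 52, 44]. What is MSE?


Squared errors: (18-21)²=9, (50-48)²=4, (4+ 1)²=25, (49-52)²=9, (44-44)²=0
Sum = 47
MSE = 47/5 = 47/5

47/5


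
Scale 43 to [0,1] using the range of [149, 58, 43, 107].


min=43, max=149
(43-43)/(149-43) = 0/106 = 0.0

0.0


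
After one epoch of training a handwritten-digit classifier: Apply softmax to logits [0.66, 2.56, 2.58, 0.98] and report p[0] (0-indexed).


Exponentials: e^0.66=1.9348, e^2.56=12.9358, e^2.58=13.1971, e^0.98=2.6645
Sum = 30.7322
Softmax = [0.063, 0.4209, 0.4294, 0.0867]
p[0] = 1.9348/30.7322 = 0.063

0.063


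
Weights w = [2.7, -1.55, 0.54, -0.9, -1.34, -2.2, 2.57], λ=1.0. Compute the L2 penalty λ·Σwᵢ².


‖w‖₂² = (2.7)² + (-1.55)² + (0.54)² + (-0.9)² + (-1.34)² + (-2.2)² + (2.57)²
     = 7.29 + 2.4025 + 0.2916 + 0.81 + 1.7956 + 4.84 + 6.6049
     = 24.0346
λ·‖w‖₂² = 1.0·24.0346 = 24.0346

24.0346


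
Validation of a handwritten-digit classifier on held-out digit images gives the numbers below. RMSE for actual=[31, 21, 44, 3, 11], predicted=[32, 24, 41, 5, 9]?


MSE = 27/5 = 5.4
RMSE = √(27/5) = 2.3238

2.3238


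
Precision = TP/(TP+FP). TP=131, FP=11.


Precision = TP/(TP+FP)
= 131/(131+11)
= 131/142 = 92.25%

92.25%


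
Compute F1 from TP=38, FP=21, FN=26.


Precision = 38/59 = 0.6441
Recall = 38/64 = 0.5938
F1 = 2·P·R/(P+R) = 2·TP/(2·TP+FP+FN) = 76/(76+21+26) = 76/123 = 0.6179

0.6179


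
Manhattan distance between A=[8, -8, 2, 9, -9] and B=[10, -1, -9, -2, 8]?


d = |8-10| + |-8+ 1| + |2+ 9| + |9+ 2| + |-9-8|
  = 2 + 7 + 11 + 11 + 17
  = 48

48


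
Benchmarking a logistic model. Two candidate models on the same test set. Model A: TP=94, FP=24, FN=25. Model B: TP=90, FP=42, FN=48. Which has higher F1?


Model A: P=94/118=0.7966, R=94/119=0.7899, F1=2PR/(P+R)=2TP/(2TP+FP+FN)=188/237=0.7932
Model B: P=90/132=0.6818, R=90/138=0.6522, F1=2PR/(P+R)=2TP/(2TP+FP+FN)=180/270=0.6667
0.7932 > 0.6667 → Model A

Model A
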